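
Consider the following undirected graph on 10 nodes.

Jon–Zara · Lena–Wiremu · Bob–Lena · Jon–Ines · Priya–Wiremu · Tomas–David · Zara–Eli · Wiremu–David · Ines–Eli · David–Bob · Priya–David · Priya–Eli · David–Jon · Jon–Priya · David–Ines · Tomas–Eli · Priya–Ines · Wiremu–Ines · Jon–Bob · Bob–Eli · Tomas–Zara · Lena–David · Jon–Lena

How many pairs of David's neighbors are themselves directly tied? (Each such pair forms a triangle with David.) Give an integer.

David's neighbors: Bob, Ines, Jon, Lena, Priya, Tomas, and Wiremu.
Neighbor pairs that are themselves tied: David–Bob–Jon; David–Bob–Lena; David–Ines–Jon; David–Ines–Priya; David–Ines–Wiremu; David–Jon–Lena; David–Jon–Priya; David–Lena–Wiremu; David–Priya–Wiremu. Each forms one triangle with David, for 9 in total.

9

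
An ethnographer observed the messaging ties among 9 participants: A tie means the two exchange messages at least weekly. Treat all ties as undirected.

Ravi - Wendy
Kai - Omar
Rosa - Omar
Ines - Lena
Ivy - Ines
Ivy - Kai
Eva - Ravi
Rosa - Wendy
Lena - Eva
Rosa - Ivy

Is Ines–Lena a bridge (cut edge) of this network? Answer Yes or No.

No

Even without that edge, Ines still reaches Lena via Ines – Ivy – Rosa – Wendy – Ravi – Eva – Lena, so the network stays connected. Not a bridge.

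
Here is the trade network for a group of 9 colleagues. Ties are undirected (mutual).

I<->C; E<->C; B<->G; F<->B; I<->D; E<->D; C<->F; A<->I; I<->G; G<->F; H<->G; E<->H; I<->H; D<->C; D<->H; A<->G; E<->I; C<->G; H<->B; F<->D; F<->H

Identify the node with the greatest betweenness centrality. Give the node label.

Unnormalized betweenness of each node: A:0, B:0, C:7/6, D:47/60, E:1/5, F:29/20, G:89/20, H:19/6, I:227/60.
G has the largest value, 89/20, making it the main broker — the node through which the most shortest paths run.

G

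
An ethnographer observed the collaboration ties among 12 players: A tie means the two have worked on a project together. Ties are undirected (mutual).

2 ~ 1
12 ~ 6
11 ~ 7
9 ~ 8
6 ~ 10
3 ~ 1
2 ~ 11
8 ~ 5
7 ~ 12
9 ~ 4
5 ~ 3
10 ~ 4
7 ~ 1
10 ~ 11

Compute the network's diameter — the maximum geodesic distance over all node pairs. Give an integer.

5

Eccentricity of each node (its greatest distance to any other): 1:4, 2:4, 3:4, 4:4, 5:5, 6:5, 7:4, 8:5, 9:4, 10:4, 11:4, 12:5.
The maximum eccentricity is 5, realized for instance by the pair 5–6 via 5 – 8 – 9 – 4 – 10 – 6. So the diameter is 5.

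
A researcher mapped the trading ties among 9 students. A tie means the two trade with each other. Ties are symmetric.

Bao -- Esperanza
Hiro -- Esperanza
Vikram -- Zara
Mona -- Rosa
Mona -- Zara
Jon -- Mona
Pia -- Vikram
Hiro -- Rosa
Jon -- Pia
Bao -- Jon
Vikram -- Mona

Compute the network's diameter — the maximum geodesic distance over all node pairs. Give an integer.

Eccentricity of each node (its greatest distance to any other): Bao:3, Esperanza:4, Hiro:4, Jon:3, Mona:3, Pia:4, Rosa:3, Vikram:4, Zara:4.
The maximum eccentricity is 4, realized for instance by the pair Vikram–Esperanza via Vikram – Pia – Jon – Bao – Esperanza. So the diameter is 4.

4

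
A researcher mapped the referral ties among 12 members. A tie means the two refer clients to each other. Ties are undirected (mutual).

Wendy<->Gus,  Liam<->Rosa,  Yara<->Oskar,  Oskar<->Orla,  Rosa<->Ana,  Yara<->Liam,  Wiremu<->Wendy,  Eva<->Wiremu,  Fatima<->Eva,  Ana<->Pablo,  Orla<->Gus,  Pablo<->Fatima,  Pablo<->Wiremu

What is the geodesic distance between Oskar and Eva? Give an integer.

5

One shortest route is Oskar – Orla – Gus – Wendy – Wiremu – Eva, which uses 5 edges, and at distance 4 from Oskar we only reach {Ana, Wiremu}, which does not include Eva. So d(Oskar,Eva) = 5.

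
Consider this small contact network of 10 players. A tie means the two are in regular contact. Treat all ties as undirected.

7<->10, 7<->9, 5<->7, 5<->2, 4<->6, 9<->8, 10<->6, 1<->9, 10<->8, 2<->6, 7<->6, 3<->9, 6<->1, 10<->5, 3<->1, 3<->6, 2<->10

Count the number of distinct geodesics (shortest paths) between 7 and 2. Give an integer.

The shortest distance is 2. The length-2 paths are: 7–6–2; 7–5–2; 7–10–2.
That gives 3 distinct shortest paths.

3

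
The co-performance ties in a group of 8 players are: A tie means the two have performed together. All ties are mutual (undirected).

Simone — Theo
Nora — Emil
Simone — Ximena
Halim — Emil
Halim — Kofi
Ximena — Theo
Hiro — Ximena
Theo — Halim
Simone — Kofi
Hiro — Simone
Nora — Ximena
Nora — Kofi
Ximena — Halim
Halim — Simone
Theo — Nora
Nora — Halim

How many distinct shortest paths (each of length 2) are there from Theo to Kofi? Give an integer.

3

The shortest distance is 2. The length-2 paths are: Theo–Simone–Kofi; Theo–Halim–Kofi; Theo–Nora–Kofi.
That gives 3 distinct shortest paths.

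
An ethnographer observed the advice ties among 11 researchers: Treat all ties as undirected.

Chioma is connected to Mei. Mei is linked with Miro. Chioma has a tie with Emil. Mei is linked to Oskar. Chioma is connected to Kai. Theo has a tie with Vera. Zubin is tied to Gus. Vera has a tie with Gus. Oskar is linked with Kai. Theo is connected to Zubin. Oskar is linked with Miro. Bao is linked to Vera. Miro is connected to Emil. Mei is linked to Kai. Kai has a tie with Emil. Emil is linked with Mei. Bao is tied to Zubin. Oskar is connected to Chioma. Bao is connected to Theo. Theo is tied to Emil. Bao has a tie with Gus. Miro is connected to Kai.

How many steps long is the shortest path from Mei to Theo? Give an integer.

2

One shortest route is Mei – Emil – Theo, which uses 2 edges, and Mei and Theo are not directly tied, so nothing shorter exists. So d(Mei,Theo) = 2.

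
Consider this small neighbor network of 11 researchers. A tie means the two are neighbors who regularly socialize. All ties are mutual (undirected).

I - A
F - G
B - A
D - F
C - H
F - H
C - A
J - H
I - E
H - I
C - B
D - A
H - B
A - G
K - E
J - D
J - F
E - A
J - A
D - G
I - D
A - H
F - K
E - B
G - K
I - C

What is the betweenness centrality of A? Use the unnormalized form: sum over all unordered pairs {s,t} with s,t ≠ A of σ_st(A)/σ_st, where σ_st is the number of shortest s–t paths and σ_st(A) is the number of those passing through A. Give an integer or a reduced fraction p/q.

146/15

Pairs whose geodesics pass through A — B–G: 1; B–D: 1; B–I: 1/4; B–J: 1/2; G–H: 1/2; G–I: 1/2; G–C: 1; G–E: 1/2; G–J: 1/3; K–C: 2/5; H–D: 1/4; H–E: 1/3; D–C: 1/2; D–E: 1/2 … (+4 more pairs).
All other pairs contribute 0.
Summing the contributions gives betweenness(A) = 146/15.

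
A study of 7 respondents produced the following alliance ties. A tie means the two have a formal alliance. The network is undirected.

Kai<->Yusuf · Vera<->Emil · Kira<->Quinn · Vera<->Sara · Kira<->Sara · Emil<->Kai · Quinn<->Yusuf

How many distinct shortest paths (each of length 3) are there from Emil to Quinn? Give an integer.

The shortest distance is 3, and the only length-3 path is Emil–Kai–Yusuf–Quinn. So there is exactly 1 shortest path.

1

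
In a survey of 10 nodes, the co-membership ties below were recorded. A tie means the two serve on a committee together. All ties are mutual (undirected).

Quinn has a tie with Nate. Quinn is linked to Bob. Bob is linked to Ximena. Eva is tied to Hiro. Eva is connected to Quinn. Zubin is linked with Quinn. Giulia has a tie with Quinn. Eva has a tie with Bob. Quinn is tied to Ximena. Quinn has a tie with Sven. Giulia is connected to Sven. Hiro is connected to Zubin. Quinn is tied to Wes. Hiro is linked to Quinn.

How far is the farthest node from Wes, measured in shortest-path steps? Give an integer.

Distances from Wes: Bob:2, Eva:2, Giulia:2, Hiro:2, Nate:2, Quinn:1, Sven:2, Ximena:2, Zubin:2.
The largest is 2 (to Ximena, Sven, Bob, Eva, Zubin, Nate, Giulia, and Hiro), so the eccentricity of Wes is 2.

2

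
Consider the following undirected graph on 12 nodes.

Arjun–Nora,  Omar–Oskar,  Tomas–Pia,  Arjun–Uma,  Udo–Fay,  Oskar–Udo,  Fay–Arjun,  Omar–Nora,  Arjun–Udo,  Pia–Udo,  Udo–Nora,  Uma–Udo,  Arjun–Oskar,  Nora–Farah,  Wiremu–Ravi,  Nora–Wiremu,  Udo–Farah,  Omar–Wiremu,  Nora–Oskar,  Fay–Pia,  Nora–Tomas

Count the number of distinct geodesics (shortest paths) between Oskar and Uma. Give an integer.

The shortest distance is 2. The length-2 paths are: Oskar–Arjun–Uma; Oskar–Udo–Uma.
That gives 2 distinct shortest paths.

2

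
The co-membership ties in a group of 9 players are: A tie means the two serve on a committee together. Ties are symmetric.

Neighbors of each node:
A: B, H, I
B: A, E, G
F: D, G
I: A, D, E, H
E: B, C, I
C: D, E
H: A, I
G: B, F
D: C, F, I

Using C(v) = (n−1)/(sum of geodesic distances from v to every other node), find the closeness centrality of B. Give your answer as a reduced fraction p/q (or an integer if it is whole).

4/7

Distances from B: A:1, C:2, D:3, E:1, F:2, G:1, H:2, I:2. Sum = 14.
n = 9, so closeness = 8/14 = 4/7.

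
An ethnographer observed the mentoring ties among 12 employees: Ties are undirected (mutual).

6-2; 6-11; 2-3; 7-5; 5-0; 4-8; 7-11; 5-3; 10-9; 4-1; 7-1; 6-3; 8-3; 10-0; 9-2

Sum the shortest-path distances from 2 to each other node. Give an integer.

Distances from 2: 0:3, 1:4, 3:1, 4:3, 5:2, 6:1, 7:3, 8:2, 9:1, 10:2, 11:2.
Sum = 3 + 4 + 1 + 3 + 2 + 1 + 3 + 2 + 1 + 2 + 2 = 24.

24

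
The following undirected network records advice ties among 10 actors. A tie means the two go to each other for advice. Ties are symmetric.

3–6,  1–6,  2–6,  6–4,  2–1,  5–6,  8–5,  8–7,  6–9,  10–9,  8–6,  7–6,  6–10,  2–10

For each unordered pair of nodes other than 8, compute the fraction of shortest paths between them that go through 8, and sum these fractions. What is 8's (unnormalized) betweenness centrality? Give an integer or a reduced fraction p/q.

Pairs whose geodesics pass through 8 — 7–5: 1/2.
All other pairs contribute 0.
Summing the contributions gives betweenness(8) = 1/2.

1/2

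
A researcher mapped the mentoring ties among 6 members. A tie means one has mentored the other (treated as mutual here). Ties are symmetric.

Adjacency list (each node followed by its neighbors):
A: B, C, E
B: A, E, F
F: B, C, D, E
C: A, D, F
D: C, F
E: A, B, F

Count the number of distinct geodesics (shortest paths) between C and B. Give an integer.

The shortest distance is 2. The length-2 paths are: C–F–B; C–A–B.
That gives 2 distinct shortest paths.

2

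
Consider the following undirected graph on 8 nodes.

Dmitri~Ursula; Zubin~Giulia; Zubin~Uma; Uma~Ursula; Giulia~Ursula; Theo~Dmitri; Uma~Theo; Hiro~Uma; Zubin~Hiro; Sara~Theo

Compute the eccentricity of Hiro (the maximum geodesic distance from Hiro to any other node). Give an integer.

Distances from Hiro: Dmitri:3, Giulia:2, Sara:3, Theo:2, Uma:1, Ursula:2, Zubin:1.
The largest is 3 (to Dmitri and Sara), so the eccentricity of Hiro is 3.

3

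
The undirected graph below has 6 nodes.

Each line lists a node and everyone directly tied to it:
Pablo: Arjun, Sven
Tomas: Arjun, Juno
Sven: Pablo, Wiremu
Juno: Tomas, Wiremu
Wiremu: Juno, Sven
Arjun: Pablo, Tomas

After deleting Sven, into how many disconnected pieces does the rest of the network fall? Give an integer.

1

Sven's neighbors (Pablo and Wiremu) remain reachable from one another through other ties, so the rest of the network stays in one piece.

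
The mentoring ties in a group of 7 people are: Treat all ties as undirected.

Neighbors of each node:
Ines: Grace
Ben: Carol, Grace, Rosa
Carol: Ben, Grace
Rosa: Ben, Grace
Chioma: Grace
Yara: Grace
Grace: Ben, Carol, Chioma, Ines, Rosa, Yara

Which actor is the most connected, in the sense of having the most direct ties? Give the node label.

Degrees — Ben:3, Carol:2, Chioma:1, Grace:6, Ines:1, Rosa:2, Yara:1.
The maximum is 6, attained only by Grace.

Grace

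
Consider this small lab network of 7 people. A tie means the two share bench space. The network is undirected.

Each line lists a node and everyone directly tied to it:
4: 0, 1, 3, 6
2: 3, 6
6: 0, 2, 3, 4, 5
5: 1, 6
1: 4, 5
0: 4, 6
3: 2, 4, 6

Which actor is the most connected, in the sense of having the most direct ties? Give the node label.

6

Degrees — 0:2, 1:2, 2:2, 3:3, 4:4, 5:2, 6:5.
The maximum is 5, attained only by 6.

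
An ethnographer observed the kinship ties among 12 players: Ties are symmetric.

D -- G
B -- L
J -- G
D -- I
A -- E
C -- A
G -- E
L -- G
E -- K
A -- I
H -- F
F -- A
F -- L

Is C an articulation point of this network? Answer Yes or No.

Even without C, every remaining node can still reach every other (the residual graph is connected), so C is not a cut vertex.

No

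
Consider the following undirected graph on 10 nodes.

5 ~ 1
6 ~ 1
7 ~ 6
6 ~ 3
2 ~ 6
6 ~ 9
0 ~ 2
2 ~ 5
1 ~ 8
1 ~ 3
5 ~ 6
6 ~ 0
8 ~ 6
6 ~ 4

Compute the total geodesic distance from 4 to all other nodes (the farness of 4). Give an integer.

Distances from 4: 0:2, 1:2, 2:2, 3:2, 5:2, 6:1, 7:2, 8:2, 9:2.
Sum = 2 + 2 + 2 + 2 + 2 + 1 + 2 + 2 + 2 = 17.

17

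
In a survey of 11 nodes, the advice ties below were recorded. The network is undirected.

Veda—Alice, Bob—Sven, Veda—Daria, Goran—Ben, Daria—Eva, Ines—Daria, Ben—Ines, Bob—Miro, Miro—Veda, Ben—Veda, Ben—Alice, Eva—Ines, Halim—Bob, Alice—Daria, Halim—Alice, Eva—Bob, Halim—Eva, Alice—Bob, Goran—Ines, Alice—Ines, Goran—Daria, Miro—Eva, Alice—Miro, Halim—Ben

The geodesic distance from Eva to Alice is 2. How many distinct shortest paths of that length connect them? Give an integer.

5

The shortest distance is 2. The length-2 paths are: Eva–Ines–Alice; Eva–Bob–Alice; Eva–Daria–Alice; Eva–Miro–Alice; Eva–Halim–Alice.
That gives 5 distinct shortest paths.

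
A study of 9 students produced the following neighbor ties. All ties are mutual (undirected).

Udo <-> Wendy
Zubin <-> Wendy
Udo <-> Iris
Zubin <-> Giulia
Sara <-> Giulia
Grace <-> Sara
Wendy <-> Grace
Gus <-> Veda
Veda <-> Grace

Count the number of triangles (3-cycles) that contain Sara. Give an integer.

Sara's neighbors are Giulia and Grace, but none of them are tied to each other, so no triangle contains Sara.

0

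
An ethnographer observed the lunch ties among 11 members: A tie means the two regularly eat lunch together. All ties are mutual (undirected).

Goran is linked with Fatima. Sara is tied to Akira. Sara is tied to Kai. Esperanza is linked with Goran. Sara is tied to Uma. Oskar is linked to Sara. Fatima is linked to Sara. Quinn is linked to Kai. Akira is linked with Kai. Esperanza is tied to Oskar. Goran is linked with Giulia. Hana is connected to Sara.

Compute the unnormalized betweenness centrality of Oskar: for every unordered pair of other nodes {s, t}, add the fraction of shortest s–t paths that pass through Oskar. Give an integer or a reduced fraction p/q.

6

Pairs whose geodesics pass through Oskar — Esperanza–Hana: 1; Esperanza–Sara: 1; Esperanza–Quinn: 1; Esperanza–Akira: 1; Esperanza–Uma: 1; Esperanza–Kai: 1.
All other pairs contribute 0.
Summing the contributions gives betweenness(Oskar) = 6.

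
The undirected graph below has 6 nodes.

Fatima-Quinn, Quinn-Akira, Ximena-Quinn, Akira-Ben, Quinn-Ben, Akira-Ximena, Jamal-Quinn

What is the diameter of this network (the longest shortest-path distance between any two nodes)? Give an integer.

Eccentricity of each node (its greatest distance to any other): Akira:2, Ben:2, Fatima:2, Jamal:2, Quinn:1, Ximena:2.
The maximum eccentricity is 2, realized for instance by the pair Ximena–Ben via Ximena – Quinn – Ben. So the diameter is 2.

2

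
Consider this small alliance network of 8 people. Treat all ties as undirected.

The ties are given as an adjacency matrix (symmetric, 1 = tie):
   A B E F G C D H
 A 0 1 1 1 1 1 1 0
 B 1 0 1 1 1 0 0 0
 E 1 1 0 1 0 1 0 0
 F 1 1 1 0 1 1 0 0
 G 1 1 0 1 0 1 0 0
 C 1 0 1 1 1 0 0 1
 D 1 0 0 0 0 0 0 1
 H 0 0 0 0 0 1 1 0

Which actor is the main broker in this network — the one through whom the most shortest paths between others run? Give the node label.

A

Unnormalized betweenness of each node: A:27/5, B:1/4, C:91/20, D:7/10, E:9/20, F:7/10, G:9/20, H:1/2.
A has the largest value, 27/5, making it the main broker — the node through which the most shortest paths run.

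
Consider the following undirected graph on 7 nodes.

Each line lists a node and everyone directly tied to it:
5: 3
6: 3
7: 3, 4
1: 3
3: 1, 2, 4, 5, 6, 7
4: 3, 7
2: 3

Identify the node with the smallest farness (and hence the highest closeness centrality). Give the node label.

Farness (sum of distances to all others) for each node — 1:11, 2:11, 3:6, 4:10, 5:11, 6:11, 7:10.
The smallest farness is 6, for 3, so 3 has the highest closeness.

3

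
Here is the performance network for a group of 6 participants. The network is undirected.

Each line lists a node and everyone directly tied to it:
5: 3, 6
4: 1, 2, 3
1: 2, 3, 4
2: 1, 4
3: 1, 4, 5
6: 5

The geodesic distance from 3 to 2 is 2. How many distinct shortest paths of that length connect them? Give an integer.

The shortest distance is 2. The length-2 paths are: 3–4–2; 3–1–2.
That gives 2 distinct shortest paths.

2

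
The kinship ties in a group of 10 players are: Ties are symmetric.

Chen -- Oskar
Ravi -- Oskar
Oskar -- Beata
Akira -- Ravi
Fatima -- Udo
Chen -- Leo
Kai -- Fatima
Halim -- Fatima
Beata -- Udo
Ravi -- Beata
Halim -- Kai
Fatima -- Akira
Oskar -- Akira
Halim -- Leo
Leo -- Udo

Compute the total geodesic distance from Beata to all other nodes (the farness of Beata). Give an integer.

17

Distances from Beata: Akira:2, Chen:2, Fatima:2, Halim:3, Kai:3, Leo:2, Oskar:1, Ravi:1, Udo:1.
Sum = 2 + 2 + 2 + 3 + 3 + 2 + 1 + 1 + 1 = 17.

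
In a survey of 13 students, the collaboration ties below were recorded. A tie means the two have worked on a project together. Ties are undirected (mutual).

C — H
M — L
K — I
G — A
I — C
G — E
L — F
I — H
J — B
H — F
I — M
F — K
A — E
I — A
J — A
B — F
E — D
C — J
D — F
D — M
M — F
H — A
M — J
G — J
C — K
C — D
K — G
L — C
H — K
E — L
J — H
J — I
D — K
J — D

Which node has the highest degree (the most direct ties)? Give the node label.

J

Degrees — A:5, B:2, C:6, D:6, E:4, F:6, G:4, H:6, I:6, J:8, K:6, L:4, M:5.
The maximum is 8, attained only by J.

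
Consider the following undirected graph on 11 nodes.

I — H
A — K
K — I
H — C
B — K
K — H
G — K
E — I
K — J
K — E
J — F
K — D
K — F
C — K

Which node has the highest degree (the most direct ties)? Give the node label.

K

Degrees — A:1, B:1, C:2, D:1, E:2, F:2, G:1, H:3, I:3, J:2, K:10.
The maximum is 10, attained only by K.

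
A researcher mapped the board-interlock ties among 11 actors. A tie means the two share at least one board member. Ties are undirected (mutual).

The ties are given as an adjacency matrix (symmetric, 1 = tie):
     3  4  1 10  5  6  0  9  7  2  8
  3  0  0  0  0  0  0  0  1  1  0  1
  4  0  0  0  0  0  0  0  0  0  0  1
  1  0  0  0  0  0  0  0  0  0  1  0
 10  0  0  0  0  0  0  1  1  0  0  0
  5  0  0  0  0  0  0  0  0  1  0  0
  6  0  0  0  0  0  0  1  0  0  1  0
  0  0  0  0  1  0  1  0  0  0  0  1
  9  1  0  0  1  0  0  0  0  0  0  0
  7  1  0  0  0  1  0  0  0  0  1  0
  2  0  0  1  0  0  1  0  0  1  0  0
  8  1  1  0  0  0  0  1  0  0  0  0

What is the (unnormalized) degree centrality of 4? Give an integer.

1

4 is directly tied to 8. That is 1 neighbor, so the degree of 4 is 1.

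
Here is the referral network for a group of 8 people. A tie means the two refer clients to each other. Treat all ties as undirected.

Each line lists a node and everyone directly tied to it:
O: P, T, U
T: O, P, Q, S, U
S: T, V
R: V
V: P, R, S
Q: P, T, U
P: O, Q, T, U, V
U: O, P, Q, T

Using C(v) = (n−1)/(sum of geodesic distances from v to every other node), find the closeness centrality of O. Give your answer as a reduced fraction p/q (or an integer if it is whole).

7/12

Distances from O: P:1, Q:2, R:3, S:2, T:1, U:1, V:2. Sum = 12.
n = 8, so closeness = 7/12.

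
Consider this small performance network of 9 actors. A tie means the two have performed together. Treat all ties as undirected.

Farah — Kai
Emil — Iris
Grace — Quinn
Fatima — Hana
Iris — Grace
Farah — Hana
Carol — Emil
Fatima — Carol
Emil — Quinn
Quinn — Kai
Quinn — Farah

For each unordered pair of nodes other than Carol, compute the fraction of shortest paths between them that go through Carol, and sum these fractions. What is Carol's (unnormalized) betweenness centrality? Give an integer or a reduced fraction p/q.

4

Pairs whose geodesics pass through Carol — Fatima–Quinn: 1/2; Fatima–Grace: 2/3; Fatima–Iris: 1; Fatima–Emil: 1; Hana–Iris: 1/3; Hana–Emil: 1/2.
All other pairs contribute 0.
Summing the contributions gives betweenness(Carol) = 4.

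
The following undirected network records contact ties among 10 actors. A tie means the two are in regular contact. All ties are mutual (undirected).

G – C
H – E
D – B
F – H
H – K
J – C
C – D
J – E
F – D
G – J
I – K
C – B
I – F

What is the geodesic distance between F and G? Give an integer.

3

One shortest route is F – D – C – G, which uses 3 edges, and at distance 2 from F we only reach {B, C, E, K}, which does not include G. So d(F,G) = 3.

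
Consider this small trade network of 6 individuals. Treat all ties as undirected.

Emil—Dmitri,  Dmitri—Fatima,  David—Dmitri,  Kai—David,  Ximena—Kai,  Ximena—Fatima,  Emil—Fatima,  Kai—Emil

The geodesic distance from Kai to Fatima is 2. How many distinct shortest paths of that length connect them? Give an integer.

2

The shortest distance is 2. The length-2 paths are: Kai–Emil–Fatima; Kai–Ximena–Fatima.
That gives 2 distinct shortest paths.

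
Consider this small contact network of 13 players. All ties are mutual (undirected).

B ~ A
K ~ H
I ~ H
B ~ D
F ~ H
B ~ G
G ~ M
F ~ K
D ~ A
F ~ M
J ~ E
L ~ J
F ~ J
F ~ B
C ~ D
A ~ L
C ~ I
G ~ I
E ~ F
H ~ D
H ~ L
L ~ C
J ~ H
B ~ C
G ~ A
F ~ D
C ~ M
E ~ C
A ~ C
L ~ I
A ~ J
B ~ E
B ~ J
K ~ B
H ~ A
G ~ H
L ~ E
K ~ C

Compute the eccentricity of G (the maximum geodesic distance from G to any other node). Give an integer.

Distances from G: A:1, B:1, C:2, D:2, E:2, F:2, H:1, I:1, J:2, K:2, L:2, M:1.
The largest is 2 (to F, K, D, J, L, C, and E), so the eccentricity of G is 2.

2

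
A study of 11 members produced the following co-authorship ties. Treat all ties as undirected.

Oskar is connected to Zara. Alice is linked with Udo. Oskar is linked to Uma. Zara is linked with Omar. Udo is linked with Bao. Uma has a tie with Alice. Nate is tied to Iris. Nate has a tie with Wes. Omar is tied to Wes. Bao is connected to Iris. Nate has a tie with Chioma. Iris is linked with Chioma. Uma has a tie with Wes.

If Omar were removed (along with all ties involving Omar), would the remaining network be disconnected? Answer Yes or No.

Even without Omar, every remaining node can still reach every other (the residual graph is connected), so Omar is not a cut vertex.

No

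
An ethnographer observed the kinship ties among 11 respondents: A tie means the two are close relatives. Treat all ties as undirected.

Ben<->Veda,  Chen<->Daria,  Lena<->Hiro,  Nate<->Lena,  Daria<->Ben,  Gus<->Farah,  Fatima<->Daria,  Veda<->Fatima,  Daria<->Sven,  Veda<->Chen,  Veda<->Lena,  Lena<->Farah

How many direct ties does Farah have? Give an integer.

Farah is directly tied to Gus and Lena. That is 2 neighbors, so the degree of Farah is 2.

2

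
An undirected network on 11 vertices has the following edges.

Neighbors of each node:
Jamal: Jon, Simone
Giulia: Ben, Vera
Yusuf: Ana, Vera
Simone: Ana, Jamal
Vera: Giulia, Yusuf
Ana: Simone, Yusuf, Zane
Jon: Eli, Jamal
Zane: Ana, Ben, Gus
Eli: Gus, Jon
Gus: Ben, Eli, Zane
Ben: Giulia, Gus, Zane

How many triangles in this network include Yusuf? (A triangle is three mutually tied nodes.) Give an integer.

Yusuf's neighbors are Ana and Vera, but none of them are tied to each other, so no triangle contains Yusuf.

0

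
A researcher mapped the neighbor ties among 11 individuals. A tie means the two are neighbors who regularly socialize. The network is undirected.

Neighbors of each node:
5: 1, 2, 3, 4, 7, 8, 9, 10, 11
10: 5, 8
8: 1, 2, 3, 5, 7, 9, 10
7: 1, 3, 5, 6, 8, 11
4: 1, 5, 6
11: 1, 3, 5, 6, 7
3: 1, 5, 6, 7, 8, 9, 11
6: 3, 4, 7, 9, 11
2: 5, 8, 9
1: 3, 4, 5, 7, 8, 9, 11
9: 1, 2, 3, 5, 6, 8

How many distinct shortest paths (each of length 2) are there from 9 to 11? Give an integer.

4

The shortest distance is 2. The length-2 paths are: 9–3–11; 9–1–11; 9–6–11; 9–5–11.
That gives 4 distinct shortest paths.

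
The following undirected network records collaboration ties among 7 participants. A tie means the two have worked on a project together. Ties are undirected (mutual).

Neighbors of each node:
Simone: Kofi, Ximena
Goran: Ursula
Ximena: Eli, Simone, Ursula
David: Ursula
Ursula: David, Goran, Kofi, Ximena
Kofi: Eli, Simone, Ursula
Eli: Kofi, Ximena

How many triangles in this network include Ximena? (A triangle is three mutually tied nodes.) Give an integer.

0

Ximena's neighbors are Eli, Simone, and Ursula, but none of them are tied to each other, so no triangle contains Ximena.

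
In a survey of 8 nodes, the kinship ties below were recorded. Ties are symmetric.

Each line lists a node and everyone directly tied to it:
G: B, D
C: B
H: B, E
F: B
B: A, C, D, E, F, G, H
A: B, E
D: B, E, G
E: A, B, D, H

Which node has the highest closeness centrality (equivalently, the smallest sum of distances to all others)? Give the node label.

Farness (sum of distances to all others) for each node — A:12, B:7, C:13, D:11, E:10, F:13, G:12, H:12.
The smallest farness is 7, for B, so B has the highest closeness.

B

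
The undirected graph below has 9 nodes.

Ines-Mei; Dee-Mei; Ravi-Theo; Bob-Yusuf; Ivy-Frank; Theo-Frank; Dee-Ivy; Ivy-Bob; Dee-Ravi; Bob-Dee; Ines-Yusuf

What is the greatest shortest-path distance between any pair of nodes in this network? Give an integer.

Eccentricity of each node (its greatest distance to any other): Bob:3, Dee:2, Frank:4, Ines:4, Ivy:3, Mei:3, Ravi:3, Theo:4, Yusuf:4.
The maximum eccentricity is 4, realized for instance by the pair Ines–Frank via Ines – Mei – Dee – Ivy – Frank. So the diameter is 4.

4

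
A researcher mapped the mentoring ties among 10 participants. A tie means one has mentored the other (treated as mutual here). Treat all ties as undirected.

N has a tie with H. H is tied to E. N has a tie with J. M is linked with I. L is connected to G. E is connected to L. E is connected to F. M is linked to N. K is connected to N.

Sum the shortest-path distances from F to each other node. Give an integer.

28

Distances from F: E:1, G:3, H:2, I:5, J:4, K:4, L:2, M:4, N:3.
Sum = 1 + 3 + 2 + 5 + 4 + 4 + 2 + 4 + 3 = 28.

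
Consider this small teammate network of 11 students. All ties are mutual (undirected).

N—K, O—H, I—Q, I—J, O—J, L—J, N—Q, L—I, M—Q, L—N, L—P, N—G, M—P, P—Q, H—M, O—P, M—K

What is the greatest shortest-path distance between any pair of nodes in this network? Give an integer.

Eccentricity of each node (its greatest distance to any other): G:4, H:4, I:3, J:3, K:3, L:3, M:3, N:3, O:4, P:3, Q:2.
The maximum eccentricity is 4, realized for instance by the pair O–G via O – J – L – N – G. So the diameter is 4.

4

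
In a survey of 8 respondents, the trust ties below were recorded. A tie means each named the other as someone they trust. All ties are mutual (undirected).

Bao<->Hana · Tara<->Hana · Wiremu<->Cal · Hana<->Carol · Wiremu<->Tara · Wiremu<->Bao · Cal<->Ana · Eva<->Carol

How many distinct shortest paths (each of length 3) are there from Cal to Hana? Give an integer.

The shortest distance is 3. The length-3 paths are: Cal–Wiremu–Tara–Hana; Cal–Wiremu–Bao–Hana.
That gives 2 distinct shortest paths.

2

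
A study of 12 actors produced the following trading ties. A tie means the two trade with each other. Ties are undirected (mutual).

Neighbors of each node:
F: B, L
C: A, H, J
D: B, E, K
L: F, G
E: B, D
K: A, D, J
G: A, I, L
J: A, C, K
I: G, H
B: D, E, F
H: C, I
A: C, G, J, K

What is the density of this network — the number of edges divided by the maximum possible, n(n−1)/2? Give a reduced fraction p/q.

There are 16 edges and 12 nodes, so the maximum possible is C(12,2) = 66.
Density = 16/66 = 8/33.

8/33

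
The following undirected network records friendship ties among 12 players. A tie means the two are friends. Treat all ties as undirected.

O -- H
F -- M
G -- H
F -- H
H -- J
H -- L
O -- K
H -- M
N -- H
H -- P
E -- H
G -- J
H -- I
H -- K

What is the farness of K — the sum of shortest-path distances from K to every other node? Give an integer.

Distances from K: E:2, F:2, G:2, H:1, I:2, J:2, L:2, M:2, N:2, O:1, P:2.
Sum = 2 + 2 + 2 + 1 + 2 + 2 + 2 + 2 + 2 + 1 + 2 = 20.

20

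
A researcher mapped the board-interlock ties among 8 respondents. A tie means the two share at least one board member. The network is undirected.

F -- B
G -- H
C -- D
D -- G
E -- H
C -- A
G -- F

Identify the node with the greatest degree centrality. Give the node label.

Degrees — A:1, B:1, C:2, D:2, E:1, F:2, G:3, H:2.
The maximum is 3, attained only by G.

G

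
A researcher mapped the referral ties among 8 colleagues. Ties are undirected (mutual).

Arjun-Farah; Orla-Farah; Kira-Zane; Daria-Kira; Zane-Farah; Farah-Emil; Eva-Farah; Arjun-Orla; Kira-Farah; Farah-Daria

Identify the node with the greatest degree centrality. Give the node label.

Farah

Degrees — Arjun:2, Daria:2, Emil:1, Eva:1, Farah:7, Kira:3, Orla:2, Zane:2.
The maximum is 7, attained only by Farah.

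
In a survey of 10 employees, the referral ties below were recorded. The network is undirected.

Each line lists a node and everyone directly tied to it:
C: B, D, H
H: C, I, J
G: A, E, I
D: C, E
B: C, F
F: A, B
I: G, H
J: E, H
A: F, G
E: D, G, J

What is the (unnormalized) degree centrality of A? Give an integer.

A is directly tied to F and G. That is 2 neighbors, so the degree of A is 2.

2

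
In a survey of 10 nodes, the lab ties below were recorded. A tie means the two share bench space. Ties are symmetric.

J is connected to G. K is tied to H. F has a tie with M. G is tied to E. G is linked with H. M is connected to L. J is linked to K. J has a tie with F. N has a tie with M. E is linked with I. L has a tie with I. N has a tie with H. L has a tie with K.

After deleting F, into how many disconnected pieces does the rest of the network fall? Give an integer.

1

F's neighbors (J and M) remain reachable from one another through other ties, so the rest of the network stays in one piece.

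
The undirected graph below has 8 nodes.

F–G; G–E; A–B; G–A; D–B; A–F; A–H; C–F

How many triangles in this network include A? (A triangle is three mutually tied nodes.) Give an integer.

1

A's neighbors: B, F, G, and H.
Neighbor pairs that are themselves tied: A–F–G. Each forms one triangle with A, for 1 in total.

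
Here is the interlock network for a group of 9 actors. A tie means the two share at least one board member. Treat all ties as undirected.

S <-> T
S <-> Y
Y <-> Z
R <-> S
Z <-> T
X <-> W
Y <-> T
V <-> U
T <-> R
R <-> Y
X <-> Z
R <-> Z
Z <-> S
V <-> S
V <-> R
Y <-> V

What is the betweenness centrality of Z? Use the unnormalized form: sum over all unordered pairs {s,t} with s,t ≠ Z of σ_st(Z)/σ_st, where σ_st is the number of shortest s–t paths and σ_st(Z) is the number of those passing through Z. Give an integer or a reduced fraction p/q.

12

Pairs whose geodesics pass through Z — U–W: 3/3; U–X: 3/3; W–V: 3/3; W–Y: 1; W–S: 1; W–R: 1; W–T: 1; X–V: 3/3; X–Y: 1; X–S: 1; X–R: 1; X–T: 1.
All other pairs contribute 0.
Summing the contributions gives betweenness(Z) = 12.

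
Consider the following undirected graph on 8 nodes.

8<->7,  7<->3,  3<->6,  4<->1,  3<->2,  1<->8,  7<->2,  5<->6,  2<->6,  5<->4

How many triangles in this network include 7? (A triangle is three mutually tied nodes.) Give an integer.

7's neighbors: 2, 3, and 8.
Neighbor pairs that are themselves tied: 7–2–3. Each forms one triangle with 7, for 1 in total.

1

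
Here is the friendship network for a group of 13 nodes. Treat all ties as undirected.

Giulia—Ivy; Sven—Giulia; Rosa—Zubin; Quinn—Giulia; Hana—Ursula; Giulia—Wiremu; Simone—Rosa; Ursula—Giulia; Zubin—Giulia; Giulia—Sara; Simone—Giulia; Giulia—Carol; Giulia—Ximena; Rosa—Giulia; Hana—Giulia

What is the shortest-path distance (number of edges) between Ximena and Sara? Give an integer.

2

One shortest route is Ximena – Giulia – Sara, which uses 2 edges, and Ximena and Sara are not directly tied, so nothing shorter exists. So d(Ximena,Sara) = 2.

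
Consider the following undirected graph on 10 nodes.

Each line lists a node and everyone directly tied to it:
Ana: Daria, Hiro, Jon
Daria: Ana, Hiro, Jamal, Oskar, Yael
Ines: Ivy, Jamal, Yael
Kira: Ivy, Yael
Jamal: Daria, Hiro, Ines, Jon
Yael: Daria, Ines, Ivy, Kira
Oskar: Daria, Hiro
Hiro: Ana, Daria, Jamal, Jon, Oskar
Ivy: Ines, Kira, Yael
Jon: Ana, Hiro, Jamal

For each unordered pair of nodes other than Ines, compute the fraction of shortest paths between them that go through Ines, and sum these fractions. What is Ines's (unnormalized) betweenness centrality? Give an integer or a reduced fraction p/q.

Pairs whose geodesics pass through Ines — Ivy–Jamal: 1; Ivy–Hiro: 1/2; Ivy–Jon: 1; Yael–Jamal: 1/2; Yael–Jon: 1/4; Kira–Jamal: 2/3; Kira–Jon: 2/5.
All other pairs contribute 0.
Summing the contributions gives betweenness(Ines) = 259/60.

259/60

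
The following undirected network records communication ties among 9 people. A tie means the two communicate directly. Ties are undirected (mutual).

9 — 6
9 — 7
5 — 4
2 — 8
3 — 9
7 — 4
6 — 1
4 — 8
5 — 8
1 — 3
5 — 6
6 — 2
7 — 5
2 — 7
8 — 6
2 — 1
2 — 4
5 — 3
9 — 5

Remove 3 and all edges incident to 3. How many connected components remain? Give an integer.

1

3's neighbors (1, 5, and 9) remain reachable from one another through other ties, so the rest of the network stays in one piece.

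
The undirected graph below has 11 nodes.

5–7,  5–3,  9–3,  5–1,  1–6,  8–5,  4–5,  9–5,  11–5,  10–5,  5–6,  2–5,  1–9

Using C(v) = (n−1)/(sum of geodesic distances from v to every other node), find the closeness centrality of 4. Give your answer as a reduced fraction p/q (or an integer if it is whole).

10/19

Distances from 4: 1:2, 2:2, 3:2, 5:1, 6:2, 7:2, 8:2, 9:2, 10:2, 11:2. Sum = 19.
n = 11, so closeness = 10/19.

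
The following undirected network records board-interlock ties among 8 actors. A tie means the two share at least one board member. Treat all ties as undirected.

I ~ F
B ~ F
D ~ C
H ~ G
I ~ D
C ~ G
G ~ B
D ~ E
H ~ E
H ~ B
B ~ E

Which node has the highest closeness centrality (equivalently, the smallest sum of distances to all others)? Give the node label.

B

Farness (sum of distances to all others) for each node — B:10, C:13, D:11, E:11, F:13, G:12, H:12, I:14.
The smallest farness is 10, for B, so B has the highest closeness.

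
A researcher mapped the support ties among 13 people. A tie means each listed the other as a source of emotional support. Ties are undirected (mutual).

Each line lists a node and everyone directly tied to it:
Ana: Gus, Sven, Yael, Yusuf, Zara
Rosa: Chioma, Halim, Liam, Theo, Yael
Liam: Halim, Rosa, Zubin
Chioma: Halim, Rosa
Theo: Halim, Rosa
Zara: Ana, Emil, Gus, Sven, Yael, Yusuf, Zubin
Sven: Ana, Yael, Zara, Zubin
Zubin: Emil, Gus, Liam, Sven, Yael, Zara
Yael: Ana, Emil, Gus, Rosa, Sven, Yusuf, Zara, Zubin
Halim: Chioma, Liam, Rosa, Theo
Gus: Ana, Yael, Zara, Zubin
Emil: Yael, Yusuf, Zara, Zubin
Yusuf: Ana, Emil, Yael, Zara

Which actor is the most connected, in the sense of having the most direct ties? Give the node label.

Yael

Degrees — Ana:5, Chioma:2, Emil:4, Gus:4, Halim:4, Liam:3, Rosa:5, Sven:4, Theo:2, Yael:8, Yusuf:4, Zara:7, Zubin:6.
The maximum is 8, attained only by Yael.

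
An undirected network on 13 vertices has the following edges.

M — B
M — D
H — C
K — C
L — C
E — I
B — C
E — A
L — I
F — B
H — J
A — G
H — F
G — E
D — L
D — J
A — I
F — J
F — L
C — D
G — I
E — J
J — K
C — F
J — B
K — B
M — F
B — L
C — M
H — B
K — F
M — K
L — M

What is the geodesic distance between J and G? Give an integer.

One shortest route is J – E – G, which uses 2 edges, and J and G are not directly tied, so nothing shorter exists. So d(J,G) = 2.

2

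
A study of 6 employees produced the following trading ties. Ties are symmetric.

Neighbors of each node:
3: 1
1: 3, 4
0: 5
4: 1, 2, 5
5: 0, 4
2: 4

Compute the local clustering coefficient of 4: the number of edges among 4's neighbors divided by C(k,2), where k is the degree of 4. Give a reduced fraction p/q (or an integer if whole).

0

4's neighbors: 1, 2, and 5 (k = 3).
Possible neighbor pairs: C(3,2) = 3. Edges among them: none → e = 0.
Clustering(4) = 0/3 = 0.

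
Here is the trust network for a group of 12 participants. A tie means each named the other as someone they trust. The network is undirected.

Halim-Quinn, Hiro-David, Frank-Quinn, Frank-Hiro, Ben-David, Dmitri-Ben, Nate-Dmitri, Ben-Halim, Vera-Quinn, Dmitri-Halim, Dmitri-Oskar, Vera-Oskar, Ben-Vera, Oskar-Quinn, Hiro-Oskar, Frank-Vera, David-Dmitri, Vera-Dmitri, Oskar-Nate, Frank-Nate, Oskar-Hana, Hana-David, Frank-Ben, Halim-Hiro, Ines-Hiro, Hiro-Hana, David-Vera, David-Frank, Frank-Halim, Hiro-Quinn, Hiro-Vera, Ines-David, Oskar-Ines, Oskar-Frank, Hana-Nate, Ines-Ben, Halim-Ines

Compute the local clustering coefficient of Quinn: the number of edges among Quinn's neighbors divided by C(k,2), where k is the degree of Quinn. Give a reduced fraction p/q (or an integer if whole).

4/5

Quinn's neighbors: Frank, Halim, Hiro, Oskar, and Vera (k = 5).
Possible neighbor pairs: C(5,2) = 10. Edges among them: Frank–Halim, Frank–Hiro, Frank–Oskar, Frank–Vera, Halim–Hiro, Hiro–Oskar, Hiro–Vera, Oskar–Vera → e = 8.
Clustering(Quinn) = 8/10 = 4/5.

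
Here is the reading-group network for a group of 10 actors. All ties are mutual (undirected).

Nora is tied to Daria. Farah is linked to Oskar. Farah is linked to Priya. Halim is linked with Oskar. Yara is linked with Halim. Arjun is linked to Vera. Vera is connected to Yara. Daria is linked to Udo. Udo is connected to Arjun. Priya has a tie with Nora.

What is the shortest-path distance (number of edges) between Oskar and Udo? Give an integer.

5

One shortest route is Oskar – Halim – Yara – Vera – Arjun – Udo, which uses 5 edges, and at distance 4 from Oskar we only reach {Arjun, Daria}, which does not include Udo. So d(Oskar,Udo) = 5.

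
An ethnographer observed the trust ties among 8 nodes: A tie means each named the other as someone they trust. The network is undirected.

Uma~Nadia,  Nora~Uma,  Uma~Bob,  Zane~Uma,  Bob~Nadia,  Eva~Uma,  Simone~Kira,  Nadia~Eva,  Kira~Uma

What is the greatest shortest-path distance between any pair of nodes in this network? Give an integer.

3

Eccentricity of each node (its greatest distance to any other): Bob:3, Eva:3, Kira:2, Nadia:3, Nora:3, Simone:3, Uma:2, Zane:3.
The maximum eccentricity is 3, realized for instance by the pair Bob–Simone via Bob – Uma – Kira – Simone. So the diameter is 3.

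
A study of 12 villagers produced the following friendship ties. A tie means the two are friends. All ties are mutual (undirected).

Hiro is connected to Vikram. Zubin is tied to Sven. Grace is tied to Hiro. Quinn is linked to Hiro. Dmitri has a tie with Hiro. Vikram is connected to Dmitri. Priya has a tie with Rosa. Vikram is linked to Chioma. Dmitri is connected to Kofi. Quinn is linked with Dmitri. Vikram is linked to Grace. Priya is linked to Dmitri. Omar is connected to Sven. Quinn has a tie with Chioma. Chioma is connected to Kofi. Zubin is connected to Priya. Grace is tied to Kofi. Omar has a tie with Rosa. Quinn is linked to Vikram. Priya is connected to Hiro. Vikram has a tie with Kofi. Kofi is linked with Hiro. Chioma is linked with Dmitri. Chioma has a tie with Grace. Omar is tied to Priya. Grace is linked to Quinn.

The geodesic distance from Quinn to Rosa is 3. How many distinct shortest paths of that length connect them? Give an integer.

The shortest distance is 3. The length-3 paths are: Quinn–Dmitri–Priya–Rosa; Quinn–Hiro–Priya–Rosa.
That gives 2 distinct shortest paths.

2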